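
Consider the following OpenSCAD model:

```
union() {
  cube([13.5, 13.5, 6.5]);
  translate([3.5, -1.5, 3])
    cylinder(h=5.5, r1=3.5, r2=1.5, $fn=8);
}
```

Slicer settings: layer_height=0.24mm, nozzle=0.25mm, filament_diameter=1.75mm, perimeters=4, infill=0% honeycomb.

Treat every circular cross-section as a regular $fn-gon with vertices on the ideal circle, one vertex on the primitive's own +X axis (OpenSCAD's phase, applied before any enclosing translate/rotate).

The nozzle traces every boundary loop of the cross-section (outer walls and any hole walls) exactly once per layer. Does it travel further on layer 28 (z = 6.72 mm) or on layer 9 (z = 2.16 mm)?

Layer 28 (z = 6.72): the cube is not intersected at this z (z outside [0, 6.5]); the cone at (3.5, -1.5): at t=0.676 of its height the radius interpolates to r₁+(r₂−r₁)t = 2.147, giving a regular 8-gon of that circumradius (perimeter = 2·8·2.147·sin(180°/8) = 13.15 mm); Taking the union: only the cone at (3.5, -1.5) is present, so the union is just that shape — boundary = 13.15 mm. So its perimeter = 13.15 mm. Layer 9 (z = 2.16): the cube (footprint 13.5×13.5) is included at this height (perimeter 54.00 mm); the cone at (3.5, -1.5) does not reach this height (z outside [3, 8.5]); Taking the union: only the 13.5×13.5 cube is present, so the union is just that shape — boundary = 54.00 mm. So its perimeter = 54.00 mm. Layer 9 is larger (54.00 vs 13.15 mm).

layer 9 (z = 2.16 mm)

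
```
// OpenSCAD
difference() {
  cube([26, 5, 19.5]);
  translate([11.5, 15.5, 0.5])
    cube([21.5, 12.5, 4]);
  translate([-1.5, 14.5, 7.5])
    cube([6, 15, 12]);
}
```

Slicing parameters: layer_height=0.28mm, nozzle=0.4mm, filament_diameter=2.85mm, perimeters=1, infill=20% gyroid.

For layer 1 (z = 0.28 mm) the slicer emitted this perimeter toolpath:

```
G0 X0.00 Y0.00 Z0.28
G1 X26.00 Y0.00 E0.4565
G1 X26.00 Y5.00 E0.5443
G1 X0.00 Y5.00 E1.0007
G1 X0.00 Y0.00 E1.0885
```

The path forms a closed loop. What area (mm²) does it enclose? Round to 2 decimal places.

Apply the shoelace formula to the sequence of (X, Y) vertices; enclosed area = 130.00 mm².

130.00 mm²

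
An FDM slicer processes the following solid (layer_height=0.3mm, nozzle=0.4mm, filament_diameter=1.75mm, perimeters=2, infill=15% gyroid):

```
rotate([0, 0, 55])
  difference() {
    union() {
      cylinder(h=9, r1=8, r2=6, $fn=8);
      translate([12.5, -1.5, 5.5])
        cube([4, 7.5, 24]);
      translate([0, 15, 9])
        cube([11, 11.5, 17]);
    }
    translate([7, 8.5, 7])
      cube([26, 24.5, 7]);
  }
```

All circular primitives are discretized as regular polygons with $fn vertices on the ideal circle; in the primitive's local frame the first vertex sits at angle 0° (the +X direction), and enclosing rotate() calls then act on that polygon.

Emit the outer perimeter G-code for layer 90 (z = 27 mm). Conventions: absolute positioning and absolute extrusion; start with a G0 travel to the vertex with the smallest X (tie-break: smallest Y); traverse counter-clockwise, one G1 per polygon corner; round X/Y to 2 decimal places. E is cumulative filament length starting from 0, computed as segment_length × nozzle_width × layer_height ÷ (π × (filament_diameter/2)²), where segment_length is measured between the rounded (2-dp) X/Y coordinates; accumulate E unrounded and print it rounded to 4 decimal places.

At z = 27 mm: the cone is absent (z outside [0, 9]); the cube at (12.5, -1.5) (footprint 4×7.5) is included at this height; the cube at (0, 15) does not reach this height (z outside [9, 26]); Combining (union): only the 4×7.5 cube at (12.5, -1.5) is present, so the union is just that shape — 1 connected region; the cube at (7, 8.5) is absent (z outside [7, 14]); Taking the first minus the rest: none of the subtracted shapes is present at this height, so the result so far is unchanged — 1 connected region; (whole slice rotated 55° about Z — lengths, areas and connectivity unchanged). The outline is a single polygon with 4 vertices. Extrusion per mm of travel: 0.4 × 0.3 / (π × 0.875²) = 0.049890. Accumulating E over each segment gives final E = 1.1478.

G0 X2.25 Y13.68 Z27.00
G1 X8.40 Y9.38 E0.3744
G1 X10.69 Y12.66 E0.5740
G1 X4.55 Y16.96 E0.9479
G1 X2.25 Y13.68 E1.1478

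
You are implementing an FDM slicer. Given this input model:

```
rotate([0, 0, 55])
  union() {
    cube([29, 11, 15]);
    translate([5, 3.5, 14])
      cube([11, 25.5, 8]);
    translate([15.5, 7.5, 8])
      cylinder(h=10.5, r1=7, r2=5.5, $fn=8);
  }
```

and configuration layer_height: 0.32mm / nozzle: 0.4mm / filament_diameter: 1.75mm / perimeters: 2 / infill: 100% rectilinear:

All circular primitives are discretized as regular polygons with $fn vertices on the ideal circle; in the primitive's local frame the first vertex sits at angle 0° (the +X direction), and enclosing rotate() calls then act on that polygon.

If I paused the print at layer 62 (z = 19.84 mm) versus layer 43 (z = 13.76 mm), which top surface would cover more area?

layer 43 (z = 13.76 mm)

Layer 62 (z = 19.84): the cube is absent (z outside [0, 15]); the cube at (5, 3.5) (footprint 11×25.5) is included at this height (area 280.50 mm²); the cone at (15.5, 7.5) is absent (z outside [8, 18.5]); Merging all regions: only the 11×25.5 cube at (5, 3.5) is present, so the union is just that shape — area = 280.50 mm²; (rotated 55° about Z; rotation is an isometry so areas/perimeters/island counts are preserved). So its area = 280.50 mm². Layer 43 (z = 13.76): the cube (footprint 29×11) is included at this height (area 319.00 mm²); the cube at (5, 3.5) is absent (z outside [14, 22]); the cone at (15.5, 7.5) (r1=7→r2=5.5) has section circumradius 6.177 here — a regular 8-gon (area = (8/2)·6.177²·sin(360°/8) = 107.92 mm²); Combining (union): the regions partially overlap — summed areas 426.92 mm² minus the doubly-counted overlap 92.13 mm² gives 334.80 mm² — area = 334.80 mm²; (rotated 55° about Z; rotation is an isometry so areas/perimeters/island counts are preserved). So its area = 334.80 mm². Layer 43 is larger (334.80 vs 280.50 mm²).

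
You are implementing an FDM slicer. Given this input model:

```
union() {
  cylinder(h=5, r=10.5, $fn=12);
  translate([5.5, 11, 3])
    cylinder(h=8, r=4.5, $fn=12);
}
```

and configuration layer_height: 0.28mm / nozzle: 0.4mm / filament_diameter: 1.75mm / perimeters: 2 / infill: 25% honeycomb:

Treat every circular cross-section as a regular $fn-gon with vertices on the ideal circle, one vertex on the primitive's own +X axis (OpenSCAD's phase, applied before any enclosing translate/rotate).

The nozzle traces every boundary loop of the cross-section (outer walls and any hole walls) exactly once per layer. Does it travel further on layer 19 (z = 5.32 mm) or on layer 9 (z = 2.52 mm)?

Layer 19 (z = 5.32): the cylinder does not reach this height (z outside [0, 5]); the r=4.5 cylinder at (5.5, 11) gives a regular 12-gon of circumradius 4.5 (constant along its height) (perimeter = 2·12·4.500·sin(180°/12) = 27.95 mm); Taking the union: only the r=4.5 cylinder at (5.5, 11) is present, so the union is just that shape — boundary = 27.95 mm. So its perimeter = 27.95 mm. Layer 9 (z = 2.52): the cylinder: section is a regular 12-gon, circumradius r=10.5 (perimeter = 2·12·10.500·sin(180°/12) = 65.22 mm); the cylinder at (5.5, 11) is not intersected at this z (z outside [3, 11]); Combining (union): only the r=10.5 cylinder is present, so the union is just that shape — boundary = 65.22 mm. So its perimeter = 65.22 mm. Layer 9 is larger (65.22 vs 27.95 mm).

layer 9 (z = 2.52 mm)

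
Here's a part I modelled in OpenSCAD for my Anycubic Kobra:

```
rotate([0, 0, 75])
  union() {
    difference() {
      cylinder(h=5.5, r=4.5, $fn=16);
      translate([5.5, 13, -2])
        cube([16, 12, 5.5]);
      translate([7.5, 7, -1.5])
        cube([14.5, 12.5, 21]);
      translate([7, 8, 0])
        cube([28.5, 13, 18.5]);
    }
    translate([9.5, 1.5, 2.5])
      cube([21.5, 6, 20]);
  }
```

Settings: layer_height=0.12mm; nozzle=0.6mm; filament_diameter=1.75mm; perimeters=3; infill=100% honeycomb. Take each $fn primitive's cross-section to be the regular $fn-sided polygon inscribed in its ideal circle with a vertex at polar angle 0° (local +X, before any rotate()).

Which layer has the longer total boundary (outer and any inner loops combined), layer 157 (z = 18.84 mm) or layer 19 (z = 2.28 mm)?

Layer 157 (z = 18.84): the cylinder does not reach this height (z outside [0, 5.5]); the cube at (5.5, 13) is absent (z outside [-2, 3.5]); the cube at (7.5, 7) (footprint 14.5×12.5) is included at this height (perimeter 54.00 mm); the cube at (7, 8) is not intersected at this z (z outside [0, 18.5]); Taking the first minus the rest: the first operand is absent here, so nothing remains; the cube at (9.5, 1.5) (footprint 21.5×6) is included at this height (perimeter 55.00 mm); Taking the union: only the 21.5×6 cube at (9.5, 1.5) is present, so the union is just that shape — boundary = 55.00 mm; (whole slice rotated 75° about Z — lengths, areas and connectivity unchanged). So its perimeter = 55.00 mm. Layer 19 (z = 2.28): the r=4.5 cylinder contributes a regular 16-gon of circumradius 4.5 (perimeter = 2·16·4.500·sin(180°/16) = 28.09 mm); the cube at (5.5, 13) (footprint 16×12) is included at this height (perimeter 56.00 mm); the 14.5×12.5 cube at (7.5, 7) contributes its full rectangle (perimeter 54.00 mm); the cube at (7, 8) (footprint 28.5×13) is included at this height (perimeter 83.00 mm); Taking the first minus the rest: starting from the r=4.5 cylinder, the 16×12 cube at (5.5, 13) misses the remaining region (no effect); the 14.5×12.5 cube at (7.5, 7) misses the remaining region (no effect); the 28.5×13 cube at (7, 8) misses the remaining region (no effect) — boundary = 28.09 mm; the cube at (9.5, 1.5) does not reach this height (z outside [2.5, 22.5]); Merging all regions: only that combined region is present, so the union is just that shape — boundary = 28.09 mm; (rotated 75° about Z; rotation is an isometry so areas/perimeters/island counts are preserved). So its perimeter = 28.09 mm. Layer 157 is larger (55.00 vs 28.09 mm).

layer 157 (z = 18.84 mm)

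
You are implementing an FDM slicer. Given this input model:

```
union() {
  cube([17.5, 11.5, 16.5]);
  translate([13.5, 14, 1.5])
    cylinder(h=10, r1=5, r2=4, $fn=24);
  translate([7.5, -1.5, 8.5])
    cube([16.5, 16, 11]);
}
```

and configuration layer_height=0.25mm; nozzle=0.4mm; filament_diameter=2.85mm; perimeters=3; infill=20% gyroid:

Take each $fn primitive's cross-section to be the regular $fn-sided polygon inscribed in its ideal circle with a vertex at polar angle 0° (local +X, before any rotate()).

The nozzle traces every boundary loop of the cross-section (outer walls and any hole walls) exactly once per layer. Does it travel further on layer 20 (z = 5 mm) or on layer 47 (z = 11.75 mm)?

layer 47 (z = 11.75 mm)

Layer 20 (z = 5): the 17.5×11.5 cube contributes its full rectangle (perimeter 58.00 mm); the cone at (13.5, 14) (r1=5→r2=4) has section circumradius 4.650 here — a regular 24-gon (perimeter = 2·24·4.650·sin(180°/24) = 29.13 mm); the cube at (7.5, -1.5) is absent (z outside [8.5, 19.5]); Merging all regions: the regions partially overlap (shared area 11.64 mm²), so the edge portions inside another operand are dropped and the merged outline is re-measured after clipping — boundary = 70.08 mm. So its perimeter = 70.08 mm. Layer 47 (z = 11.75): the 17.5×11.5 cube contributes its full rectangle (perimeter 58.00 mm); the cone at (13.5, 14) is not intersected at this z (z outside [1.5, 11.5]); the cube at (7.5, -1.5) (footprint 16.5×16) is included at this height (perimeter 65.00 mm); Merging all regions: the regions partially overlap (shared area 115.00 mm²), so the edge portions inside another operand are dropped and the merged outline is re-measured after clipping — boundary = 80.00 mm. So its perimeter = 80.00 mm. Layer 47 is larger (80.00 vs 70.08 mm).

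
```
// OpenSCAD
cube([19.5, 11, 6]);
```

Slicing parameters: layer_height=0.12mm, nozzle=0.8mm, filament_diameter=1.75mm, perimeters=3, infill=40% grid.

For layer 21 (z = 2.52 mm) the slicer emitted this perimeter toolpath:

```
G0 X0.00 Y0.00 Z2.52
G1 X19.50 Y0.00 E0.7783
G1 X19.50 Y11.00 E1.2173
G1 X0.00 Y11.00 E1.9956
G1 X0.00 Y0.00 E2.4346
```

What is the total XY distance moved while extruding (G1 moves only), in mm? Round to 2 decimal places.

Sum the Euclidean lengths of each G1 segment: total = 61.00 mm.

61.00 mm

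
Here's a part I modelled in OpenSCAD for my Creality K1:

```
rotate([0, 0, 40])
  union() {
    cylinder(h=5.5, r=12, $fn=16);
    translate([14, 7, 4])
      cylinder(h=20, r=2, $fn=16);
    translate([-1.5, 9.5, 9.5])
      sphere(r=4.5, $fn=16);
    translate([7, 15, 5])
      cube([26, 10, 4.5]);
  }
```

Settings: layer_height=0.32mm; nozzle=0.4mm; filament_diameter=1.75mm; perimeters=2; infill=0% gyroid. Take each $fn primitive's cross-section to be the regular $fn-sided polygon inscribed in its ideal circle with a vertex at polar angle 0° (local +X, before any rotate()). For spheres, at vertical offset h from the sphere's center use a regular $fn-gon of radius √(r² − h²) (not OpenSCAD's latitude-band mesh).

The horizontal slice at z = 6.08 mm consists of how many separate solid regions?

3

At z = 6.08 mm: the cylinder is absent (z outside [0, 5.5]); the cylinder at (14, 7): section is a regular 16-gon, circumradius r=2; the r=4.5 sphere at (-1.5, 9.5) slices to a regular 16-gon of circumradius 2.925 (√(r²−h²) with h=3.42 from center); the cube at (7, 15) is present — its section is the full 26×10 rectangle; Taking the union: the 3 present regions are separate (no shared area or edge), so areas and boundary lengths simply add and each stays a separate island — 3 connected regions; (whole slice rotated 40° about Z — lengths, areas and connectivity unchanged). The result has 3 disconnected regions.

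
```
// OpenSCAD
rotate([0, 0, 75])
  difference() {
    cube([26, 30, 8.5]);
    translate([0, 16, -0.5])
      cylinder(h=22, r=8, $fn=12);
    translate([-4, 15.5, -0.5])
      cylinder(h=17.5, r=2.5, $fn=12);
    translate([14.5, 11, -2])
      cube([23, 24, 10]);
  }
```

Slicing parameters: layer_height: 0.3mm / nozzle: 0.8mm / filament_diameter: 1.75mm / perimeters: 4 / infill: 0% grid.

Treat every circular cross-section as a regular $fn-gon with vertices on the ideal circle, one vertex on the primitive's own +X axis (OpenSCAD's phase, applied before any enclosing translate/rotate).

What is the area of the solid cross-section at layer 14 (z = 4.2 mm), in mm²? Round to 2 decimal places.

At z = 4.2 mm: the 26×30 cube contributes its full rectangle (area 780.00 mm²); the cylinder at (0, 16): section is a regular 12-gon, circumradius r=8 (area = (12/2)·8.000²·sin(360°/12) = 192.00 mm²); the cylinder at (-4, 15.5): section is a regular 12-gon, circumradius r=2.5 (area = (12/2)·2.500²·sin(360°/12) = 18.75 mm²); the cube at (14.5, 11) is present — its section is the full 23×24 rectangle (area 552.00 mm²); Taking the first minus the rest: starting from the 26×30 cube (780.00 mm²), the r=8 cylinder at (0, 16) partially overlaps it — only the 96.00 mm² overlap (of its 192.00 mm²) is removed, clipping the outline; the r=2.5 cylinder at (-4, 15.5) misses the remaining region (no effect); the 23×24 cube at (14.5, 11) partially overlaps it — only the 218.50 mm² overlap (of its 552.00 mm²) is removed, clipping the outline — area = 465.50 mm²; (rotated 75° about Z; rotation is an isometry so areas/perimeters/island counts are preserved). Overall, the cross-section is a single solid region. Net area = 465.50 mm².

465.50 mm²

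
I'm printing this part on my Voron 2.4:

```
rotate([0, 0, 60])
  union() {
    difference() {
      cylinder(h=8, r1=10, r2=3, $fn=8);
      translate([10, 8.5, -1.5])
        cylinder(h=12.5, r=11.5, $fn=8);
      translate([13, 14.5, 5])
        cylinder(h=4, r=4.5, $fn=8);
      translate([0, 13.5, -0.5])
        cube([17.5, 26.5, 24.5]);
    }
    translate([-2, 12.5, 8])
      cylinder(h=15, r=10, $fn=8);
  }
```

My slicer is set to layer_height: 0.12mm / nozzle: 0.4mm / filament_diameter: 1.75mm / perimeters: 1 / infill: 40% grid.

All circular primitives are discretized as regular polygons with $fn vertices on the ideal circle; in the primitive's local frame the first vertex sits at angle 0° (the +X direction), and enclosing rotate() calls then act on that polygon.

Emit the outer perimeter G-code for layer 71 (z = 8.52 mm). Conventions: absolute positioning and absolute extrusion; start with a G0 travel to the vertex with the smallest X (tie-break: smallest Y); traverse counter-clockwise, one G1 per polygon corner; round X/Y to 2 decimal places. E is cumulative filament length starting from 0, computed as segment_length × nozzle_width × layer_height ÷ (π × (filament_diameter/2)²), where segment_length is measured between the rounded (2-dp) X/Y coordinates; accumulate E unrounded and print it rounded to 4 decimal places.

G0 X-21.48 Y1.93 Z8.52
G1 X-16.83 Y-4.14 E0.1526
G1 X-9.24 Y-5.14 E0.3054
G1 X-3.17 Y-0.48 E0.4581
G1 X-2.17 Y7.11 E0.6109
G1 X-6.83 Y13.18 E0.7636
G1 X-14.41 Y14.18 E0.9161
G1 X-20.49 Y9.52 E1.0690
G1 X-21.48 Y1.93 E1.2218

At z = 8.52 mm: the cone is absent (z outside [0, 8]); the r=11.5 cylinder at (10, 8.5) contributes a regular 8-gon of circumradius 11.5; the cylinder at (13, 14.5): section is a regular 8-gon, circumradius r=4.5; the cube at (0, 13.5) is present — its section is the full 17.5×26.5 rectangle; After the difference (first − rest): the first operand is absent here, so nothing remains; the cylinder at (-2, 12.5): section is a regular 8-gon, circumradius r=10; Taking the union: only the r=10 cylinder at (-2, 12.5) is present, so the union is just that shape — 1 connected region; (whole slice rotated 60° about Z — lengths, areas and connectivity unchanged). The outline is a single polygon with 8 vertices. Extrusion per mm of travel: 0.4 × 0.12 / (π × 0.875²) = 0.019956. Accumulating E over each segment gives final E = 1.2218.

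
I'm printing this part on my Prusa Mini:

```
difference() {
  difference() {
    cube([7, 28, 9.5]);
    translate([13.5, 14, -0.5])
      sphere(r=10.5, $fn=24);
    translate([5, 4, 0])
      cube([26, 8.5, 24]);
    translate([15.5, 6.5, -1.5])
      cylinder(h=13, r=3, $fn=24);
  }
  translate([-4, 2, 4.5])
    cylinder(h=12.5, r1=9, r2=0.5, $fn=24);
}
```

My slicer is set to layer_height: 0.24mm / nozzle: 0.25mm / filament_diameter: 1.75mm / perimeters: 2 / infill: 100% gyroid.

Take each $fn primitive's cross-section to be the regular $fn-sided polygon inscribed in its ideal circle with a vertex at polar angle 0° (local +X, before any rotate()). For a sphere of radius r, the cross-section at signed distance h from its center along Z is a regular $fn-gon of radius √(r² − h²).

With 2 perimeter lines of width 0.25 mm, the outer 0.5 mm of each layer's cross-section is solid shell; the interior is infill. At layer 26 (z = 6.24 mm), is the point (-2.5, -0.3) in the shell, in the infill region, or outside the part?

outside

At z = 6.24 mm: the 7×28 cube contributes its full rectangle; the r=10.5 sphere at (13.5, 14) slices to a regular 24-gon of circumradius 8.051 (√(r²−h²) with h=6.74 from center); the cube at (5, 4) (footprint 26×8.5) is included at this height; the r=3 cylinder at (15.5, 6.5) gives a regular 24-gon of circumradius 3 (constant along its height); After the difference (first − rest): starting from the 7×28 cube, the r=10.5 sphere at (13.5, 14) partially overlaps it — only the 9.58 mm² overlap (of its 201.33 mm²) is removed, clipping the outline; the 26×8.5 cube at (5, 4) partially overlaps it — only the 14.39 mm² overlap (of its 221.00 mm²) is removed, clipping the outline; the r=3 cylinder at (15.5, 6.5) misses the remaining region (no effect) — 1 connected region; the cone at (-4, 2) contributes a regular 24-gon of circumradius 7.817 (interpolated between r1=9 and r2=0.5 at t=0.139); Taking the first minus the rest: starting from that combined region, the cone at (-4, 2) partially overlaps it — only the 25.15 mm² overlap (of its 189.77 mm²) is removed, clipping the outline — 1 connected region. Overall, the cross-section is a single solid region. The nearest boundary edge runs (3.55, 0.00)→(3.82, 2.00); distance from the point to it = 6.06 mm. The point is not inside any of the regions above, so it lies outside the cross-section (6.06 mm from the nearest boundary).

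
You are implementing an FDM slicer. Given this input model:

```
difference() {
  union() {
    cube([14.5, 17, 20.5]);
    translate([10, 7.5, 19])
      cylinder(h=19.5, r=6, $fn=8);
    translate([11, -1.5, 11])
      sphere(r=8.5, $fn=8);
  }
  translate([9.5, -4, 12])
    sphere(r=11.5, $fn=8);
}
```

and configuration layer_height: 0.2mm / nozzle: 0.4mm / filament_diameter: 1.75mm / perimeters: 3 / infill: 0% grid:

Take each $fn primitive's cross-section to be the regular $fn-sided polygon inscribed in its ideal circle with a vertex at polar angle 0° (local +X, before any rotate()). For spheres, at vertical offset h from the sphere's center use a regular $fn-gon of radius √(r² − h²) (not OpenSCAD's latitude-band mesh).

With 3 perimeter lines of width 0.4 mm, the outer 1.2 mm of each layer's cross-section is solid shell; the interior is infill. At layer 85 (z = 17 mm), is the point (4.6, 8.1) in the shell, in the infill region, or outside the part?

At z = 17 mm: the cube (footprint 14.5×17) is included at this height; the cylinder at (10, 7.5) is absent (z outside [19, 38.5]); the r=8.5 sphere at (11, -1.5) slices to a regular 8-gon of circumradius 6.021 (√(r²−h²) with h=6 from center); Combining (union): the regions partially overlap (shared area 30.35 mm²), so overlapping operands fuse into one piece — 1 connected region; the r=11.5 sphere at (9.5, -4) contributes a regular 8-gon of circumradius √(11.5²−5²) = 10.356; Taking the first minus the rest: starting from that combined region, the r=11.5 sphere at (9.5, -4) partially overlaps it — only the 136.51 mm² overlap (of its 303.35 mm²) is removed, clipping the outline — 1 connected region. Overall, the cross-section is a single solid region. The nearest boundary edge runs (9.50, 6.36)→(2.18, 3.32); distance from the point to it = 3.49 mm. The point is inside the cross-section and 3.49 mm from the nearest boundary — more than the 1.2 mm shell width (3 × 0.4), so it's in the infill interior.

infill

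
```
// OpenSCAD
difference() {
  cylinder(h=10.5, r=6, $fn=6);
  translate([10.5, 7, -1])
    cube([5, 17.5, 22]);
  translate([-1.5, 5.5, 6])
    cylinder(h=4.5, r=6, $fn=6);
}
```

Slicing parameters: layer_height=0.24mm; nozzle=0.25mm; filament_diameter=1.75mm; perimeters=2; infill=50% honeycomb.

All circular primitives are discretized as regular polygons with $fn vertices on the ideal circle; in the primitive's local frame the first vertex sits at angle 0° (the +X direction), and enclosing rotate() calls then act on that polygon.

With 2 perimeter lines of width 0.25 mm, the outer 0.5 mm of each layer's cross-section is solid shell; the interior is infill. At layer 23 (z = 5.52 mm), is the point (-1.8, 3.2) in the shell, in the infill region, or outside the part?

At z = 5.52 mm: the r=6 cylinder gives a regular 6-gon of circumradius 6 (constant along its height); the cube at (10.5, 7) (footprint 5×17.5) is included at this height; the cylinder at (-1.5, 5.5) does not reach this height (z outside [6, 10.5]); Subtracting the remaining from the first: starting from the r=6 cylinder, the 5×17.5 cube at (10.5, 7) misses the remaining region (no effect) — 1 connected region. Overall, the cross-section is a single solid region. The nearest boundary edge runs (-3.00, 5.20)→(3.00, 5.20); distance from the point to it = 2.00 mm. The point is inside the cross-section and 2.00 mm from the nearest boundary — more than the 0.5 mm shell width (2 × 0.25), so it's in the infill interior.

infill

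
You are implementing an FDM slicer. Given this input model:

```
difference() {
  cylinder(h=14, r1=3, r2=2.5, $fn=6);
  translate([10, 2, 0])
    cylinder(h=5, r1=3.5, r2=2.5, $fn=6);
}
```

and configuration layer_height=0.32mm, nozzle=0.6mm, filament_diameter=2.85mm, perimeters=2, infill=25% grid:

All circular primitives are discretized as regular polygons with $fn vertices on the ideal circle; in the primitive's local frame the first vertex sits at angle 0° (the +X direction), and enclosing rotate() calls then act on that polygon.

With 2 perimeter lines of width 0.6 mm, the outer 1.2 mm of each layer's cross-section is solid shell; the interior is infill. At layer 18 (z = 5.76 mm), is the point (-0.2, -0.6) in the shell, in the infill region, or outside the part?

infill

At z = 5.76 mm: the cone: at t=0.411 of its height the radius interpolates to r₁+(r₂−r₁)t = 2.794, giving a regular 6-gon of that circumradius; the cone at (10, 2) is not intersected at this z (z outside [0, 5]); Subtracting the remaining from the first: none of the subtracted shapes is present at this height, so the cone is unchanged — 1 connected region. Overall, the cross-section is a single solid region. The nearest boundary edge runs (-1.40, -2.42)→(1.40, -2.42); distance from the point to it = 1.82 mm. The point is inside the cross-section and 1.82 mm from the nearest boundary — more than the 1.2 mm shell width (2 × 0.6), so it's in the infill interior.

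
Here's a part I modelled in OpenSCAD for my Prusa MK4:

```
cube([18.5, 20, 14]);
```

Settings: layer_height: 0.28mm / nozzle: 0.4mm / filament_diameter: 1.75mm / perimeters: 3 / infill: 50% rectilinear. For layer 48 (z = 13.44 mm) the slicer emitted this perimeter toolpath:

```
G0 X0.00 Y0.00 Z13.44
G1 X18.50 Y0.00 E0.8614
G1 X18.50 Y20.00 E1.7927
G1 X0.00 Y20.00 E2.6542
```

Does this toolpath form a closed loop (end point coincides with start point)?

no

Start point (G0): (0.00, 0.00). End point (last G1): the path does not return to the start — open.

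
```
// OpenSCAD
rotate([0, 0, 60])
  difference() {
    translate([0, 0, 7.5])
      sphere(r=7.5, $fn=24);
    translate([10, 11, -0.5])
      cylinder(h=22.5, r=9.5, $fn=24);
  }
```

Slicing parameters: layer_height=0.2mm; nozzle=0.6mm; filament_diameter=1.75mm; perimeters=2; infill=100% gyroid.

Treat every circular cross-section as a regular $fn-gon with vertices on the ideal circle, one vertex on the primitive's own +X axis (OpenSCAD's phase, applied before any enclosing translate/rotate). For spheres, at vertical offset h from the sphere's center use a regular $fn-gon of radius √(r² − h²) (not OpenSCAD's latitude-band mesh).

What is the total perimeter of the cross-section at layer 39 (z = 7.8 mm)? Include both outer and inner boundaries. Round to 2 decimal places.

At z = 7.8 mm: the r=7.5 sphere slices to a regular 24-gon of circumradius 7.494 (√(r²−h²) with h=0.3 from center) (perimeter = 2·24·7.494·sin(180°/24) = 46.95 mm); the r=9.5 cylinder at (10, 11) contributes a regular 24-gon of circumradius 9.5 (perimeter = 2·24·9.500·sin(180°/24) = 59.52 mm); Subtracting the remaining from the first: starting from the r=7.5 sphere, the r=9.5 cylinder at (10, 11) partially overlaps it — only the 10.92 mm² overlap (of its 280.30 mm²) is removed, clipping the outline — boundary = 46.79 mm; (whole slice rotated 60° about Z — lengths, areas and connectivity unchanged). Overall, the cross-section is a single solid region. Total boundary length (outer) = 46.79 mm.

46.79 mm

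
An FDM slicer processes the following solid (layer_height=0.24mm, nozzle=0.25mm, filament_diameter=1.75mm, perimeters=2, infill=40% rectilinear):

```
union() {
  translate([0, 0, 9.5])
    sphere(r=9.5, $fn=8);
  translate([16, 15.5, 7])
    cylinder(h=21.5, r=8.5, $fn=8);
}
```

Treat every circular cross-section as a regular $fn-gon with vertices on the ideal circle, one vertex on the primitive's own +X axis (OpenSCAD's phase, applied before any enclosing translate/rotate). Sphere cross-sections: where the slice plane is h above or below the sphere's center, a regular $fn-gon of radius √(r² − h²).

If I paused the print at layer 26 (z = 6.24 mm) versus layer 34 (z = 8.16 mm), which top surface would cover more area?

layer 34 (z = 8.16 mm)

Layer 26 (z = 6.24): the sphere: section is a regular 8-gon, circumradius = √(r²−h²) = √(9.5²−3.26²) = 8.923 (area = (8/2)·8.923²·sin(360°/8) = 225.21 mm²); the cylinder at (16, 15.5) is absent (z outside [7, 28.5]); Combining (union): only the r=9.5 sphere is present, so the union is just that shape — area = 225.21 mm². So its area = 225.21 mm². Layer 34 (z = 8.16): the r=9.5 sphere contributes a regular 8-gon of circumradius √(9.5²−1.34²) = 9.405 (area = (8/2)·9.405²·sin(360°/8) = 250.19 mm²); the cylinder at (16, 15.5): section is a regular 8-gon, circumradius r=8.5 (area = (8/2)·8.500²·sin(360°/8) = 204.35 mm²); Merging all regions: the 2 present regions are separate (no shared area or edge), so areas and boundary lengths simply add and each stays a separate island — area = 454.54 mm². So its area = 454.54 mm². Layer 34 is larger (454.54 vs 225.21 mm²).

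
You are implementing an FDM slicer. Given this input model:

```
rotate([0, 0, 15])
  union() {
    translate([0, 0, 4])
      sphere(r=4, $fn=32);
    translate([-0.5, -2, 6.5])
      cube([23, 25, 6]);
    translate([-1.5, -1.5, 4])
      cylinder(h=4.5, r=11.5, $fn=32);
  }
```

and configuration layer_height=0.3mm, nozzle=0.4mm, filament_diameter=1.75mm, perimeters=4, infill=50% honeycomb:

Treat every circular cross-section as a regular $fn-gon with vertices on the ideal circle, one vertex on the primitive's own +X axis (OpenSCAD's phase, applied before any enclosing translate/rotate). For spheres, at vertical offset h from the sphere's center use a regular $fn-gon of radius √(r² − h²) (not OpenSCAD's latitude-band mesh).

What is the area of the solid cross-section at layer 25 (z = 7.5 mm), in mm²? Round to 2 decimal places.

At z = 7.5 mm: the r=4 sphere slices to a regular 32-gon of circumradius 1.936 (√(r²−h²) with h=3.5 from center) (area = (32/2)·1.936²·sin(360°/32) = 11.71 mm²); the 23×25 cube at (-0.5, -2) contributes its full rectangle (area 575.00 mm²); the r=11.5 cylinder at (-1.5, -1.5) contributes a regular 32-gon of circumradius 11.5 (area = (32/2)·11.500²·sin(360°/32) = 412.81 mm²); Combining (union): the regions partially overlap — summed areas 999.52 mm² minus the doubly-counted overlap 108.70 mm² gives 890.82 mm² — area = 890.82 mm²; (rotated 15° about Z; rotation is an isometry so areas/perimeters/island counts are preserved). Overall, the cross-section is a single solid region. Net area = 890.82 mm².

890.82 mm²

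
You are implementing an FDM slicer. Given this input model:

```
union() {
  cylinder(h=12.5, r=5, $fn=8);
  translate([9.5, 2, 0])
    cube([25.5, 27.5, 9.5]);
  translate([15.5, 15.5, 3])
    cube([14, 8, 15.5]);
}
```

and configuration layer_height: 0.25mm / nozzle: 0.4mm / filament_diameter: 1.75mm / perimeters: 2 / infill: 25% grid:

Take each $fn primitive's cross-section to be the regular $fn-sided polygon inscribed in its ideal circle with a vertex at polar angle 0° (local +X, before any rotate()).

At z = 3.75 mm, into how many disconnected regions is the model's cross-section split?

At z = 3.75 mm: the r=5 cylinder gives a regular 8-gon of circumradius 5 (constant along its height); the 25.5×27.5 cube at (9.5, 2) contributes its full rectangle; the 14×8 cube at (15.5, 15.5) contributes its full rectangle; Taking the union: the regions partially overlap (shared area 112.00 mm²), so overlapping operands fuse into one piece — 2 connected regions. The result has 2 disconnected regions.

2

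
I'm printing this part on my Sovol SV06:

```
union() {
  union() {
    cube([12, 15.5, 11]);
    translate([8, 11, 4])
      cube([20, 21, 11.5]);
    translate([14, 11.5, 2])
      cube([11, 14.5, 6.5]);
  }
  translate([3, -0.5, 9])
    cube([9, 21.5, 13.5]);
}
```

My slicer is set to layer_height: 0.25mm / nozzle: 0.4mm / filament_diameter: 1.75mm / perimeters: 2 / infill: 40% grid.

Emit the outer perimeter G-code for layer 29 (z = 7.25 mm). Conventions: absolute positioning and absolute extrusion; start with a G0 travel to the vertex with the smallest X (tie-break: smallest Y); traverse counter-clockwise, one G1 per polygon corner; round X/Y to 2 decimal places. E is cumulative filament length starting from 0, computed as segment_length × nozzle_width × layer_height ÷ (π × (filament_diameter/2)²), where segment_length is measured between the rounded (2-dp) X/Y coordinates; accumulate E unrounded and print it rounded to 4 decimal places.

At z = 7.25 mm: the 12×15.5 cube contributes its full rectangle; the cube at (8, 11) is present — its section is the full 20×21 rectangle; the cube at (14, 11.5) (footprint 11×14.5) is included at this height; Merging all regions: the regions partially overlap (shared area 177.50 mm²), so overlapping operands fuse into one piece — 1 connected region; the cube at (3, -0.5) does not reach this height (z outside [9, 22.5]); Merging all regions: only the result so far is present, so the union is just that shape — 1 connected region. The outline is a single polygon with 8 vertices. Extrusion per mm of travel: 0.4 × 0.25 / (π × 0.875²) = 0.041575. Accumulating E over each segment gives final E = 4.9890.

G0 X0.00 Y0.00 Z7.25
G1 X12.00 Y0.00 E0.4989
G1 X12.00 Y11.00 E0.9562
G1 X28.00 Y11.00 E1.6214
G1 X28.00 Y32.00 E2.4945
G1 X8.00 Y32.00 E3.3260
G1 X8.00 Y15.50 E4.0120
G1 X0.00 Y15.50 E4.3446
G1 X0.00 Y0.00 E4.9890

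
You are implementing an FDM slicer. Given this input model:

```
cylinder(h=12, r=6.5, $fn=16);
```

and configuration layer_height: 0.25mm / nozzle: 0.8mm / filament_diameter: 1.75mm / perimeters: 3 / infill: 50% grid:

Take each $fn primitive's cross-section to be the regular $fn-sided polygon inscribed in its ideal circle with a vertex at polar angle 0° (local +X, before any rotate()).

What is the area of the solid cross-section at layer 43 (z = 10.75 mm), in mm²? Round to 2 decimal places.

At z = 10.75 mm: the cylinder: section is a regular 16-gon, circumradius r=6.5 (area = (16/2)·6.500²·sin(360°/16) = 129.35 mm²). Overall, the cross-section is a single solid region. Net area = 129.35 mm².

129.35 mm²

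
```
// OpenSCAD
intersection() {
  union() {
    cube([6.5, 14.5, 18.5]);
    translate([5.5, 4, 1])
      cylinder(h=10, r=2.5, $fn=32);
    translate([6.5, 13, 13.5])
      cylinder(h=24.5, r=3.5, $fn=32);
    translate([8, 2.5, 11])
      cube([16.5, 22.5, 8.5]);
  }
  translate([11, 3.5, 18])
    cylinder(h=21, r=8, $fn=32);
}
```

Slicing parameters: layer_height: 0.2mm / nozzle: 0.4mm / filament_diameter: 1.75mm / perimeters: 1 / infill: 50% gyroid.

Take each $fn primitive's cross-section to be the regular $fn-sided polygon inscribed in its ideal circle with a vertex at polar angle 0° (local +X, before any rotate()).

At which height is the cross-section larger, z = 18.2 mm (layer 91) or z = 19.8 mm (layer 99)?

layer 91 (z = 18.2 mm)

Layer 91 (z = 18.2): the cube (footprint 6.5×14.5) is included at this height (area 94.25 mm²); the cylinder at (5.5, 4) is absent (z outside [1, 11]); the r=3.5 cylinder at (6.5, 13) gives a regular 32-gon of circumradius 3.5 (constant along its height) (area = (32/2)·3.500²·sin(360°/32) = 38.24 mm²); the 16.5×22.5 cube at (8, 2.5) contributes its full rectangle (area 371.25 mm²); Combining (union): the regions partially overlap — summed areas 503.74 mm² minus the doubly-counted overlap 23.61 mm² gives 480.13 mm² — area = 480.13 mm²; the cylinder at (11, 3.5): section is a regular 32-gon, circumradius r=8 (area = (32/2)·8.000²·sin(360°/32) = 199.77 mm²); After intersecting: the r=8 cylinder at (11, 3.5) partially overlaps that combined region; clipping to the common part keeps 112.89 mm² — area = 112.89 mm². So its area = 112.89 mm². Layer 99 (z = 19.8): the cube is not intersected at this z (z outside [0, 18.5]); the cylinder at (5.5, 4) is not intersected at this z (z outside [1, 11]); the cylinder at (6.5, 13): section is a regular 32-gon, circumradius r=3.5 (area = (32/2)·3.500²·sin(360°/32) = 38.24 mm²); the cube at (8, 2.5) is not intersected at this z (z outside [11, 19.5]); Merging all regions: only the r=3.5 cylinder at (6.5, 13) is present, so the union is just that shape — area = 38.24 mm²; the cylinder at (11, 3.5): section is a regular 32-gon, circumradius r=8 (area = (32/2)·8.000²·sin(360°/32) = 199.77 mm²); Keeping only the common overlap: the r=8 cylinder at (11, 3.5) partially overlaps that combined region; clipping to the common part keeps 2.66 mm² — area = 2.66 mm². So its area = 2.66 mm². Layer 91 is larger (112.89 vs 2.66 mm²).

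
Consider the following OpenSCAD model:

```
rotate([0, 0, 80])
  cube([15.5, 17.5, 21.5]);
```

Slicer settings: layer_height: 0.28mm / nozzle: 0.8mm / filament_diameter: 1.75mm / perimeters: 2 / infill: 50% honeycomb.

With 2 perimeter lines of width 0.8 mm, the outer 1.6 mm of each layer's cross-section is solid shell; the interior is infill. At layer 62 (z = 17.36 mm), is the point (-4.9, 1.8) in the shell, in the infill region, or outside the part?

At z = 17.36 mm: the 15.5×17.5 cube contributes its full rectangle; (rotated 80° about Z; rotation is an isometry so areas/perimeters/island counts are preserved). Overall, the cross-section is a single solid region. Undo the 80° rotation: the query point maps to (0.922, 5.138) in the un-rotated model frame. The nearest boundary edge runs (0.00, 17.50)→(0.00, 0.00); distance from the point to it = 0.92 mm. The point is inside the cross-section, 0.92 mm from the nearest boundary — within the 1.6 mm shell band (2 × 0.8).

shell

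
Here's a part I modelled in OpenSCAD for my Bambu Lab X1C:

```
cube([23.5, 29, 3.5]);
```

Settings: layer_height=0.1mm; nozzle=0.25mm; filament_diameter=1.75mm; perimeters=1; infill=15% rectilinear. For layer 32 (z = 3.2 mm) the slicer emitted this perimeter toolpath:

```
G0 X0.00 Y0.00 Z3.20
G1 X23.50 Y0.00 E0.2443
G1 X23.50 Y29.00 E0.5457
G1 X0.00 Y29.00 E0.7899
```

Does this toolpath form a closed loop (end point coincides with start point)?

no

Start point (G0): (0.00, 0.00). End point (last G1): the path does not return to the start — open.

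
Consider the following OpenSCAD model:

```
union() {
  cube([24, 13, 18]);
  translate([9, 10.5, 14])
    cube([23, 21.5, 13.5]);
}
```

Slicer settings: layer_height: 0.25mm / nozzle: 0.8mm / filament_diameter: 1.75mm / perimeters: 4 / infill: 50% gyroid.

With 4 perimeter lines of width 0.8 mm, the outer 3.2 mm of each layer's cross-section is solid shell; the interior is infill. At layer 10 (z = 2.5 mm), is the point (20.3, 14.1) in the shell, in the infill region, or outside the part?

At z = 2.5 mm: the 24×13 cube contributes its full rectangle; the cube at (9, 10.5) is not intersected at this z (z outside [14, 27.5]); Combining (union): only the 24×13 cube is present, so the union is just that shape — 1 connected region. Overall, the cross-section is a single solid region. The nearest boundary edge runs (24.00, 13.00)→(0.00, 13.00); distance from the point to it = 1.10 mm. The point is not inside any of the regions above, so it lies outside the cross-section (1.10 mm from the nearest boundary).

outside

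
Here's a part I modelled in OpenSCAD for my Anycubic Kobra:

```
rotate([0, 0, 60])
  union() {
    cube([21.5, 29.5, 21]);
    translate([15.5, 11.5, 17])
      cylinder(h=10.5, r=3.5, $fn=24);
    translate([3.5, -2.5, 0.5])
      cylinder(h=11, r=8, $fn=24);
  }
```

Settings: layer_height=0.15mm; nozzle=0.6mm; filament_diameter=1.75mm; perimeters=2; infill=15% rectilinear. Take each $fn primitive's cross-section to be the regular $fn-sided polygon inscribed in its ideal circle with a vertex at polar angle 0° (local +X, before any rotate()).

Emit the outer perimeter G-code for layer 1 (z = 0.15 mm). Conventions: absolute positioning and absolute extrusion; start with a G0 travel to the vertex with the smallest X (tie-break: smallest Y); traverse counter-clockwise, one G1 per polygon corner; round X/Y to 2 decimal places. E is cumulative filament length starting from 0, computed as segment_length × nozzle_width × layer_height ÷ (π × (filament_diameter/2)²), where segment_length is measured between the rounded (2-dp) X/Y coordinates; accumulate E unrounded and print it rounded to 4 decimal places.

G0 X-25.55 Y14.75 Z0.15
G1 X0.00 Y0.00 E1.1039
G1 X10.75 Y18.62 E1.9084
G1 X-14.80 Y33.37 E3.0123
G1 X-25.55 Y14.75 E3.8168

At z = 0.15 mm: the cube is present — its section is the full 21.5×29.5 rectangle; the cylinder at (15.5, 11.5) does not reach this height (z outside [17, 27.5]); the cylinder at (3.5, -2.5) does not reach this height (z outside [0.5, 11.5]); Combining (union): only the 21.5×29.5 cube is present, so the union is just that shape — 1 connected region; (whole slice rotated 60° about Z — lengths, areas and connectivity unchanged). The outline is a single polygon with 4 vertices. Extrusion per mm of travel: 0.6 × 0.15 / (π × 0.875²) = 0.037418. Accumulating E over each segment gives final E = 3.8168.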